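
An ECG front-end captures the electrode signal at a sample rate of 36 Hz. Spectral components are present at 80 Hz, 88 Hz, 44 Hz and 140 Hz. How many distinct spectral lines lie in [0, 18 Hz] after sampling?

3

fs/2 = 18 Hz.
80 Hz mod fs = 8 Hz.
8 Hz ≤ fs/2 = 18 Hz, appears at 8 Hz.
88 Hz mod fs = 16 Hz.
16 Hz ≤ fs/2 = 18 Hz, appears at 16 Hz.
44 Hz mod fs = 8 Hz.
8 Hz ≤ fs/2 = 18 Hz, appears at 8 Hz.
140 Hz mod fs = 32 Hz.
32 Hz > fs/2 = 18 Hz, folds to fs − 32 Hz = 4 Hz.
Distinct values: {4 Hz, 8 Hz, 16 Hz} → 3.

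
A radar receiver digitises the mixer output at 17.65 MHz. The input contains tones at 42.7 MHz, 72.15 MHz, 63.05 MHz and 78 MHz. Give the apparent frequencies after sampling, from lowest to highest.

1.55 MHz, 7.4 MHz, 7.55 MHz

fs/2 = 8.825 MHz.
42.7 MHz mod fs = 7.4 MHz.
7.4 MHz ≤ fs/2 = 8.825 MHz, appears at 7.4 MHz.
72.15 MHz mod fs = 1.55 MHz.
1.55 MHz ≤ fs/2 = 8.825 MHz, appears at 1.55 MHz.
63.05 MHz mod fs = 10.1 MHz.
10.1 MHz > fs/2 = 8.825 MHz, folds to fs − 10.1 MHz = 7.55 MHz.
78 MHz mod fs = 7.4 MHz.
7.4 MHz ≤ fs/2 = 8.825 MHz, appears at 7.4 MHz.
Distinct values: {1.55 MHz, 7.4 MHz, 7.55 MHz}.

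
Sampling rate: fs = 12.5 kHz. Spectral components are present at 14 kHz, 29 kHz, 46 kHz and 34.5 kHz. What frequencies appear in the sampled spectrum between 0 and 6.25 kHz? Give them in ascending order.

fs/2 = 6.25 kHz.
14 kHz mod fs = 1.5 kHz.
1.5 kHz ≤ fs/2 = 6.25 kHz, appears at 1.5 kHz.
29 kHz mod fs = 4 kHz.
4 kHz ≤ fs/2 = 6.25 kHz, appears at 4 kHz.
46 kHz mod fs = 8.5 kHz.
8.5 kHz > fs/2 = 6.25 kHz, folds to fs − 8.5 kHz = 4 kHz.
34.5 kHz mod fs = 9.5 kHz.
9.5 kHz > fs/2 = 6.25 kHz, folds to fs − 9.5 kHz = 3 kHz.
Distinct values: {1.5 kHz, 3 kHz, 4 kHz}.

1.5 kHz, 3 kHz, 4 kHz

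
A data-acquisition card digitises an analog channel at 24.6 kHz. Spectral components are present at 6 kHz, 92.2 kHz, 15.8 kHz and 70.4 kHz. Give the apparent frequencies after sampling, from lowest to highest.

3.4 kHz, 6 kHz, 6.2 kHz, 8.8 kHz

fs/2 = 12.3 kHz.
6 kHz ≤ fs/2 = 12.3 kHz, passes unchanged.
92.2 kHz mod fs = 18.4 kHz.
18.4 kHz > fs/2 = 12.3 kHz, folds to fs − 18.4 kHz = 6.2 kHz.
15.8 kHz > fs/2 = 12.3 kHz, folds to fs − 15.8 kHz = 8.8 kHz.
70.4 kHz mod fs = 21.2 kHz.
21.2 kHz > fs/2 = 12.3 kHz, folds to fs − 21.2 kHz = 3.4 kHz.
Distinct values: {3.4 kHz, 6 kHz, 6.2 kHz, 8.8 kHz}.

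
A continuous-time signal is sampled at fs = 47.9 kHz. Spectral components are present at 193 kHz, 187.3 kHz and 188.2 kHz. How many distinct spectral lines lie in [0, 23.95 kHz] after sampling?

3

fs/2 = 23.95 kHz.
193 kHz mod fs = 1.4 kHz.
1.4 kHz ≤ fs/2 = 23.95 kHz, appears at 1.4 kHz.
187.3 kHz mod fs = 43.6 kHz.
43.6 kHz > fs/2 = 23.95 kHz, folds to fs − 43.6 kHz = 4.3 kHz.
188.2 kHz mod fs = 44.5 kHz.
44.5 kHz > fs/2 = 23.95 kHz, folds to fs − 44.5 kHz = 3.4 kHz.
Distinct values: {1.4 kHz, 3.4 kHz, 4.3 kHz} → 3.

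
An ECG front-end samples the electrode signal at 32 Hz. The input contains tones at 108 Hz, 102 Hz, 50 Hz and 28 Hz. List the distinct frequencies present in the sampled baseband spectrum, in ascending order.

4 Hz, 6 Hz, 12 Hz, 14 Hz

fs/2 = 16 Hz.
108 Hz mod fs = 12 Hz.
12 Hz ≤ fs/2 = 16 Hz, appears at 12 Hz.
102 Hz mod fs = 6 Hz.
6 Hz ≤ fs/2 = 16 Hz, appears at 6 Hz.
50 Hz mod fs = 18 Hz.
18 Hz > fs/2 = 16 Hz, folds to fs − 18 Hz = 14 Hz.
28 Hz > fs/2 = 16 Hz, folds to fs − 28 Hz = 4 Hz.
Distinct values: {4 Hz, 6 Hz, 12 Hz, 14 Hz}.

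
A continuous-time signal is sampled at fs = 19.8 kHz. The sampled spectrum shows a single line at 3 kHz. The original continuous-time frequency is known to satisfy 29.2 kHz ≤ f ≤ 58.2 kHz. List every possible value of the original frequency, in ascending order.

36.6 kHz, 42.6 kHz, 56.4 kHz

Frequencies that alias to 3 kHz are k·fs ± 3 kHz for integer k ≥ 0.
k=0: 3 kHz.
k=1: 16.8 kHz, 22.8 kHz.
k=2: 36.6 kHz, 42.6 kHz.
k=3: 56.4 kHz, 62.4 kHz.
k=4: 76.2 kHz, 82.2 kHz.
Within [29.2 kHz, 58.2 kHz]: 36.6 kHz, 42.6 kHz, 56.4 kHz.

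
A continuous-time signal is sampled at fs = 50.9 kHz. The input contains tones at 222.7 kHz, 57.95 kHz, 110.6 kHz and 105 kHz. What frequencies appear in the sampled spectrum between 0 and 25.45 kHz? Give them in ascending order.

fs/2 = 25.45 kHz.
222.7 kHz mod fs = 19.1 kHz.
19.1 kHz ≤ fs/2 = 25.45 kHz, appears at 19.1 kHz.
57.95 kHz mod fs = 7.05 kHz.
7.05 kHz ≤ fs/2 = 25.45 kHz, appears at 7.05 kHz.
110.6 kHz mod fs = 8.8 kHz.
8.8 kHz ≤ fs/2 = 25.45 kHz, appears at 8.8 kHz.
105 kHz mod fs = 3.2 kHz.
3.2 kHz ≤ fs/2 = 25.45 kHz, appears at 3.2 kHz.
Distinct values: {3.2 kHz, 7.05 kHz, 8.8 kHz, 19.1 kHz}.

3.2 kHz, 7.05 kHz, 8.8 kHz, 19.1 kHz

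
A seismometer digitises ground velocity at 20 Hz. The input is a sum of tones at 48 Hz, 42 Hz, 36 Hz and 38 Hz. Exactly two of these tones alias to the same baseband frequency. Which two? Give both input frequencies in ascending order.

fs/2 = 10 Hz.
48 Hz mod fs = 8 Hz.
8 Hz ≤ fs/2 = 10 Hz, appears at 8 Hz.
42 Hz mod fs = 2 Hz.
2 Hz ≤ fs/2 = 10 Hz, appears at 2 Hz.
36 Hz mod fs = 16 Hz.
16 Hz > fs/2 = 10 Hz, folds to fs − 16 Hz = 4 Hz.
38 Hz mod fs = 18 Hz.
18 Hz > fs/2 = 10 Hz, folds to fs − 18 Hz = 2 Hz.
38 Hz and 42 Hz both map to 2 Hz.

38 Hz, 42 Hz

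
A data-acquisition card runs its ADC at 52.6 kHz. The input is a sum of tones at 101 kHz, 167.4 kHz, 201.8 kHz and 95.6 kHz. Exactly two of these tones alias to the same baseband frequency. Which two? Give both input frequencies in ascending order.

95.6 kHz, 167.4 kHz

fs/2 = 26.3 kHz.
101 kHz mod fs = 48.4 kHz.
48.4 kHz > fs/2 = 26.3 kHz, folds to fs − 48.4 kHz = 4.2 kHz.
167.4 kHz mod fs = 9.6 kHz.
9.6 kHz ≤ fs/2 = 26.3 kHz, appears at 9.6 kHz.
201.8 kHz mod fs = 44 kHz.
44 kHz > fs/2 = 26.3 kHz, folds to fs − 44 kHz = 8.6 kHz.
95.6 kHz mod fs = 43 kHz.
43 kHz > fs/2 = 26.3 kHz, folds to fs − 43 kHz = 9.6 kHz.
95.6 kHz and 167.4 kHz both map to 9.6 kHz.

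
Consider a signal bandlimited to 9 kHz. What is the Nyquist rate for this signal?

18 kHz

Nyquist rate = 2 × 9 kHz = 18 kHz.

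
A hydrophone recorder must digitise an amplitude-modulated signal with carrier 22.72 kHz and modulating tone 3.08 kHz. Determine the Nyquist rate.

51.6 kHz

AM sidebands sit at fc ± fm = 19.64 kHz and 25.8 kHz.
Highest-frequency component: 25.8 kHz.
Nyquist rate = 2 × 25.8 kHz = 51.6 kHz.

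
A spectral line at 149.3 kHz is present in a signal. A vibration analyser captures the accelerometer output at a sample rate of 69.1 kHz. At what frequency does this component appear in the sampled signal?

11.1 kHz

149.3 kHz mod fs = 11.1 kHz.
11.1 kHz ≤ fs/2 = 34.55 kHz, appears at 11.1 kHz.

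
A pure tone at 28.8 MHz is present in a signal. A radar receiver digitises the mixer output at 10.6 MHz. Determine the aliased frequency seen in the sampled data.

28.8 MHz mod fs = 7.6 MHz.
7.6 MHz > fs/2 = 5.3 MHz, folds to fs − 7.6 MHz = 3 MHz.

3 MHz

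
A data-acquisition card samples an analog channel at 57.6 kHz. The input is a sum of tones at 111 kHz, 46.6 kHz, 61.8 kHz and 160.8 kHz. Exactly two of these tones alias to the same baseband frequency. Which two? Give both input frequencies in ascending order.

61.8 kHz, 111 kHz

fs/2 = 28.8 kHz.
111 kHz mod fs = 53.4 kHz.
53.4 kHz > fs/2 = 28.8 kHz, folds to fs − 53.4 kHz = 4.2 kHz.
46.6 kHz > fs/2 = 28.8 kHz, folds to fs − 46.6 kHz = 11 kHz.
61.8 kHz mod fs = 4.2 kHz.
4.2 kHz ≤ fs/2 = 28.8 kHz, appears at 4.2 kHz.
160.8 kHz mod fs = 45.6 kHz.
45.6 kHz > fs/2 = 28.8 kHz, folds to fs − 45.6 kHz = 12 kHz.
61.8 kHz and 111 kHz both map to 4.2 kHz.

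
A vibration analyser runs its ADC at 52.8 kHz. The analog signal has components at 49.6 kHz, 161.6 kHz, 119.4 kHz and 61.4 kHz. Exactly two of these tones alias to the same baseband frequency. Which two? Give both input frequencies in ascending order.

fs/2 = 26.4 kHz.
49.6 kHz > fs/2 = 26.4 kHz, folds to fs − 49.6 kHz = 3.2 kHz.
161.6 kHz mod fs = 3.2 kHz.
3.2 kHz ≤ fs/2 = 26.4 kHz, appears at 3.2 kHz.
119.4 kHz mod fs = 13.8 kHz.
13.8 kHz ≤ fs/2 = 26.4 kHz, appears at 13.8 kHz.
61.4 kHz mod fs = 8.6 kHz.
8.6 kHz ≤ fs/2 = 26.4 kHz, appears at 8.6 kHz.
49.6 kHz and 161.6 kHz both map to 3.2 kHz.

49.6 kHz, 161.6 kHz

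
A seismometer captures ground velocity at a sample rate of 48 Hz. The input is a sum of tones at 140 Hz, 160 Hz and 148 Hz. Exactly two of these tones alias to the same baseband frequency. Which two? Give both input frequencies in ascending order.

fs/2 = 24 Hz.
140 Hz mod fs = 44 Hz.
44 Hz > fs/2 = 24 Hz, folds to fs − 44 Hz = 4 Hz.
160 Hz mod fs = 16 Hz.
16 Hz ≤ fs/2 = 24 Hz, appears at 16 Hz.
148 Hz mod fs = 4 Hz.
4 Hz ≤ fs/2 = 24 Hz, appears at 4 Hz.
140 Hz and 148 Hz both map to 4 Hz.

140 Hz, 148 Hz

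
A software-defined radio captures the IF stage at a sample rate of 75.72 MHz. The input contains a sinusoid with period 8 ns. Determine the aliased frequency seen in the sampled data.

T = 8 ns → f = 1/T = 125 MHz.
125 MHz mod fs = 49.28 MHz.
49.28 MHz > fs/2 = 37.86 MHz, folds to fs − 49.28 MHz = 26.44 MHz.

26.44 MHz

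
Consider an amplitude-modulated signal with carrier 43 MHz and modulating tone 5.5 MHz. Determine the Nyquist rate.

97 MHz

AM sidebands sit at fc ± fm = 37.5 MHz and 48.5 MHz.
Highest-frequency component: 48.5 MHz.
Nyquist rate = 2 × 48.5 MHz = 97 MHz.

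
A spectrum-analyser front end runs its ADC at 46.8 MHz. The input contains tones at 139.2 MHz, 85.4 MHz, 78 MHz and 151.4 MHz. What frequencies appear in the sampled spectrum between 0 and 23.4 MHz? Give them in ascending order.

1.2 MHz, 8.2 MHz, 11 MHz, 15.6 MHz

fs/2 = 23.4 MHz.
139.2 MHz mod fs = 45.6 MHz.
45.6 MHz > fs/2 = 23.4 MHz, folds to fs − 45.6 MHz = 1.2 MHz.
85.4 MHz mod fs = 38.6 MHz.
38.6 MHz > fs/2 = 23.4 MHz, folds to fs − 38.6 MHz = 8.2 MHz.
78 MHz mod fs = 31.2 MHz.
31.2 MHz > fs/2 = 23.4 MHz, folds to fs − 31.2 MHz = 15.6 MHz.
151.4 MHz mod fs = 11 MHz.
11 MHz ≤ fs/2 = 23.4 MHz, appears at 11 MHz.
Distinct values: {1.2 MHz, 8.2 MHz, 11 MHz, 15.6 MHz}.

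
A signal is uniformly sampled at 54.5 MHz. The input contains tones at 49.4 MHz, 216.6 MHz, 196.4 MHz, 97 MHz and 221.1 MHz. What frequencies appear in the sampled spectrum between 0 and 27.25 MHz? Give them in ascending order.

fs/2 = 27.25 MHz.
49.4 MHz > fs/2 = 27.25 MHz, folds to fs − 49.4 MHz = 5.1 MHz.
216.6 MHz mod fs = 53.1 MHz.
53.1 MHz > fs/2 = 27.25 MHz, folds to fs − 53.1 MHz = 1.4 MHz.
196.4 MHz mod fs = 32.9 MHz.
32.9 MHz > fs/2 = 27.25 MHz, folds to fs − 32.9 MHz = 21.6 MHz.
97 MHz mod fs = 42.5 MHz.
42.5 MHz > fs/2 = 27.25 MHz, folds to fs − 42.5 MHz = 12 MHz.
221.1 MHz mod fs = 3.1 MHz.
3.1 MHz ≤ fs/2 = 27.25 MHz, appears at 3.1 MHz.
Distinct values: {1.4 MHz, 3.1 MHz, 5.1 MHz, 12 MHz, 21.6 MHz}.

1.4 MHz, 3.1 MHz, 5.1 MHz, 12 MHz, 21.6 MHz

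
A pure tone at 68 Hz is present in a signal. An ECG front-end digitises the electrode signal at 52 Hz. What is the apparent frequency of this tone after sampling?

68 Hz mod fs = 16 Hz.
16 Hz ≤ fs/2 = 26 Hz, appears at 16 Hz.

16 Hz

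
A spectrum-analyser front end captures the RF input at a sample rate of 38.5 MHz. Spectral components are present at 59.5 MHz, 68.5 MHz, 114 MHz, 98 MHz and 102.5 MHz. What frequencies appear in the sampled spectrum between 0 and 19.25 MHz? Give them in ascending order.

fs/2 = 19.25 MHz.
59.5 MHz mod fs = 21 MHz.
21 MHz > fs/2 = 19.25 MHz, folds to fs − 21 MHz = 17.5 MHz.
68.5 MHz mod fs = 30 MHz.
30 MHz > fs/2 = 19.25 MHz, folds to fs − 30 MHz = 8.5 MHz.
114 MHz mod fs = 37 MHz.
37 MHz > fs/2 = 19.25 MHz, folds to fs − 37 MHz = 1.5 MHz.
98 MHz mod fs = 21 MHz.
21 MHz > fs/2 = 19.25 MHz, folds to fs − 21 MHz = 17.5 MHz.
102.5 MHz mod fs = 25.5 MHz.
25.5 MHz > fs/2 = 19.25 MHz, folds to fs − 25.5 MHz = 13 MHz.
Distinct values: {1.5 MHz, 8.5 MHz, 13 MHz, 17.5 MHz}.

1.5 MHz, 8.5 MHz, 13 MHz, 17.5 MHz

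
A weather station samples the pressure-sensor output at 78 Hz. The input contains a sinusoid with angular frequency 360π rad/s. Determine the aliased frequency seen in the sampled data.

24 Hz

ω = 360π rad/s → f = ω/(2π) = 180 Hz.
180 Hz mod fs = 24 Hz.
24 Hz ≤ fs/2 = 39 Hz, appears at 24 Hz.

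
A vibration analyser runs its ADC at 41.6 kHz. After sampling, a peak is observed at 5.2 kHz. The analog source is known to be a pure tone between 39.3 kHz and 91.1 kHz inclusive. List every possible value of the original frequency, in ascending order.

Frequencies that alias to 5.2 kHz are k·fs ± 5.2 kHz for integer k ≥ 0.
k=0: 5.2 kHz.
k=1: 36.4 kHz, 46.8 kHz.
k=2: 78 kHz, 88.4 kHz.
k=3: 119.6 kHz, 130 kHz.
Within [39.3 kHz, 91.1 kHz]: 46.8 kHz, 78 kHz, 88.4 kHz.

46.8 kHz, 78 kHz, 88.4 kHz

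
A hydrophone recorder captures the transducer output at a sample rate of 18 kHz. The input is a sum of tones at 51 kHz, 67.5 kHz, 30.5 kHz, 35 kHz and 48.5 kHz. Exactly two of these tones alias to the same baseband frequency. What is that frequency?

5.5 kHz

fs/2 = 9 kHz.
51 kHz mod fs = 15 kHz.
15 kHz > fs/2 = 9 kHz, folds to fs − 15 kHz = 3 kHz.
67.5 kHz mod fs = 13.5 kHz.
13.5 kHz > fs/2 = 9 kHz, folds to fs − 13.5 kHz = 4.5 kHz.
30.5 kHz mod fs = 12.5 kHz.
12.5 kHz > fs/2 = 9 kHz, folds to fs − 12.5 kHz = 5.5 kHz.
35 kHz mod fs = 17 kHz.
17 kHz > fs/2 = 9 kHz, folds to fs − 17 kHz = 1 kHz.
48.5 kHz mod fs = 12.5 kHz.
12.5 kHz > fs/2 = 9 kHz, folds to fs − 12.5 kHz = 5.5 kHz.
30.5 kHz and 48.5 kHz both map to 5.5 kHz.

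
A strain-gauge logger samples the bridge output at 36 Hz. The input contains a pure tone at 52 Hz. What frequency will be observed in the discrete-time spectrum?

16 Hz

52 Hz mod fs = 16 Hz.
16 Hz ≤ fs/2 = 18 Hz, appears at 16 Hz.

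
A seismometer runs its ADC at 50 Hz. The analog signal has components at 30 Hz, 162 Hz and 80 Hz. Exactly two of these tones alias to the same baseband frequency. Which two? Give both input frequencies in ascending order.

30 Hz, 80 Hz

fs/2 = 25 Hz.
30 Hz > fs/2 = 25 Hz, folds to fs − 30 Hz = 20 Hz.
162 Hz mod fs = 12 Hz.
12 Hz ≤ fs/2 = 25 Hz, appears at 12 Hz.
80 Hz mod fs = 30 Hz.
30 Hz > fs/2 = 25 Hz, folds to fs − 30 Hz = 20 Hz.
30 Hz and 80 Hz both map to 20 Hz.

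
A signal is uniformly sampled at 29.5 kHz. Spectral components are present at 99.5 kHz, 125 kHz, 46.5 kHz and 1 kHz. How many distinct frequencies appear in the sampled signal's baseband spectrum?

fs/2 = 14.75 kHz.
99.5 kHz mod fs = 11 kHz.
11 kHz ≤ fs/2 = 14.75 kHz, appears at 11 kHz.
125 kHz mod fs = 7 kHz.
7 kHz ≤ fs/2 = 14.75 kHz, appears at 7 kHz.
46.5 kHz mod fs = 17 kHz.
17 kHz > fs/2 = 14.75 kHz, folds to fs − 17 kHz = 12.5 kHz.
1 kHz ≤ fs/2 = 14.75 kHz, passes unchanged.
Distinct values: {1 kHz, 7 kHz, 11 kHz, 12.5 kHz} → 4.

4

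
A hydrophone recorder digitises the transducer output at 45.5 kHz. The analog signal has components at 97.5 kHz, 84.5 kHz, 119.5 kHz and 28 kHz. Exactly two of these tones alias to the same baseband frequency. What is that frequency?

fs/2 = 22.75 kHz.
97.5 kHz mod fs = 6.5 kHz.
6.5 kHz ≤ fs/2 = 22.75 kHz, appears at 6.5 kHz.
84.5 kHz mod fs = 39 kHz.
39 kHz > fs/2 = 22.75 kHz, folds to fs − 39 kHz = 6.5 kHz.
119.5 kHz mod fs = 28.5 kHz.
28.5 kHz > fs/2 = 22.75 kHz, folds to fs − 28.5 kHz = 17 kHz.
28 kHz > fs/2 = 22.75 kHz, folds to fs − 28 kHz = 17.5 kHz.
84.5 kHz and 97.5 kHz both map to 6.5 kHz.

6.5 kHz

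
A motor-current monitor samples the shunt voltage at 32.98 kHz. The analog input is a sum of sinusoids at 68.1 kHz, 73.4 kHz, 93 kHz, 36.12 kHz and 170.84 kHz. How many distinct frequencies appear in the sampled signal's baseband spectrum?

4

fs/2 = 16.49 kHz.
68.1 kHz mod fs = 2.14 kHz.
2.14 kHz ≤ fs/2 = 16.49 kHz, appears at 2.14 kHz.
73.4 kHz mod fs = 7.44 kHz.
7.44 kHz ≤ fs/2 = 16.49 kHz, appears at 7.44 kHz.
93 kHz mod fs = 27.04 kHz.
27.04 kHz > fs/2 = 16.49 kHz, folds to fs − 27.04 kHz = 5.94 kHz.
36.12 kHz mod fs = 3.14 kHz.
3.14 kHz ≤ fs/2 = 16.49 kHz, appears at 3.14 kHz.
170.84 kHz mod fs = 5.94 kHz.
5.94 kHz ≤ fs/2 = 16.49 kHz, appears at 5.94 kHz.
Distinct values: {2.14 kHz, 3.14 kHz, 5.94 kHz, 7.44 kHz} → 4.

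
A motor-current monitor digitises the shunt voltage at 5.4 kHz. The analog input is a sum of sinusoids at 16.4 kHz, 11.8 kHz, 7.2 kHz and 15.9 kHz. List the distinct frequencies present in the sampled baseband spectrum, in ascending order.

0.2 kHz, 0.3 kHz, 1 kHz, 1.8 kHz

fs/2 = 2.7 kHz.
16.4 kHz mod fs = 0.2 kHz.
0.2 kHz ≤ fs/2 = 2.7 kHz, appears at 0.2 kHz.
11.8 kHz mod fs = 1 kHz.
1 kHz ≤ fs/2 = 2.7 kHz, appears at 1 kHz.
7.2 kHz mod fs = 1.8 kHz.
1.8 kHz ≤ fs/2 = 2.7 kHz, appears at 1.8 kHz.
15.9 kHz mod fs = 5.1 kHz.
5.1 kHz > fs/2 = 2.7 kHz, folds to fs − 5.1 kHz = 0.3 kHz.
Distinct values: {0.2 kHz, 0.3 kHz, 1 kHz, 1.8 kHz}.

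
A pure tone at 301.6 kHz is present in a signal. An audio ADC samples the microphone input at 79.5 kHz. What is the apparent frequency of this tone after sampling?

301.6 kHz mod fs = 63.1 kHz.
63.1 kHz > fs/2 = 39.75 kHz, folds to fs − 63.1 kHz = 16.4 kHz.

16.4 kHz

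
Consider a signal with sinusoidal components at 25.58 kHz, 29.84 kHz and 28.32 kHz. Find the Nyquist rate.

59.68 kHz

Highest-frequency component: 29.84 kHz.
Nyquist rate = 2 × 29.84 kHz = 59.68 kHz.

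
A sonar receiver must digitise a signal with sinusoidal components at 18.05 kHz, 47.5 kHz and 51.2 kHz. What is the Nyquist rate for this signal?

Highest-frequency component: 51.2 kHz.
Nyquist rate = 2 × 51.2 kHz = 102.4 kHz.

102.4 kHz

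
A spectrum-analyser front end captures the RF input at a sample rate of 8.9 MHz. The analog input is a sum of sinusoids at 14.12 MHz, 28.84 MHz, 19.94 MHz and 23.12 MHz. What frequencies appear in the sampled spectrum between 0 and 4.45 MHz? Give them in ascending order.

fs/2 = 4.45 MHz.
14.12 MHz mod fs = 5.22 MHz.
5.22 MHz > fs/2 = 4.45 MHz, folds to fs − 5.22 MHz = 3.68 MHz.
28.84 MHz mod fs = 2.14 MHz.
2.14 MHz ≤ fs/2 = 4.45 MHz, appears at 2.14 MHz.
19.94 MHz mod fs = 2.14 MHz.
2.14 MHz ≤ fs/2 = 4.45 MHz, appears at 2.14 MHz.
23.12 MHz mod fs = 5.32 MHz.
5.32 MHz > fs/2 = 4.45 MHz, folds to fs − 5.32 MHz = 3.58 MHz.
Distinct values: {2.14 MHz, 3.58 MHz, 3.68 MHz}.

2.14 MHz, 3.58 MHz, 3.68 MHz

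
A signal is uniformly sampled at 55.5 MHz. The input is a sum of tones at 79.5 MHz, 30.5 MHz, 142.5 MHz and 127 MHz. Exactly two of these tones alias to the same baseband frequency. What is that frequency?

24 MHz

fs/2 = 27.75 MHz.
79.5 MHz mod fs = 24 MHz.
24 MHz ≤ fs/2 = 27.75 MHz, appears at 24 MHz.
30.5 MHz > fs/2 = 27.75 MHz, folds to fs − 30.5 MHz = 25 MHz.
142.5 MHz mod fs = 31.5 MHz.
31.5 MHz > fs/2 = 27.75 MHz, folds to fs − 31.5 MHz = 24 MHz.
127 MHz mod fs = 16 MHz.
16 MHz ≤ fs/2 = 27.75 MHz, appears at 16 MHz.
79.5 MHz and 142.5 MHz both map to 24 MHz.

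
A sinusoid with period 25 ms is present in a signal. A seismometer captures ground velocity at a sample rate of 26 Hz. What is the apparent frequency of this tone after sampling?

12 Hz

T = 25 ms → f = 1/T = 40 Hz.
40 Hz mod fs = 14 Hz.
14 Hz > fs/2 = 13 Hz, folds to fs − 14 Hz = 12 Hz.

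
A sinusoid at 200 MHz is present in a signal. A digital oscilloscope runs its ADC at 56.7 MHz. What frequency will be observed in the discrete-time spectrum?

26.8 MHz

200 MHz mod fs = 29.9 MHz.
29.9 MHz > fs/2 = 28.35 MHz, folds to fs − 29.9 MHz = 26.8 MHz.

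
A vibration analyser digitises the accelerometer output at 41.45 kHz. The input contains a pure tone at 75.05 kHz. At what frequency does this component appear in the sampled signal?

75.05 kHz mod fs = 33.6 kHz.
33.6 kHz > fs/2 = 20.725 kHz, folds to fs − 33.6 kHz = 7.85 kHz.

7.85 kHz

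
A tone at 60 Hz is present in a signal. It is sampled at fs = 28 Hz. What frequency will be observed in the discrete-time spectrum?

4 Hz

60 Hz mod fs = 4 Hz.
4 Hz ≤ fs/2 = 14 Hz, appears at 4 Hz.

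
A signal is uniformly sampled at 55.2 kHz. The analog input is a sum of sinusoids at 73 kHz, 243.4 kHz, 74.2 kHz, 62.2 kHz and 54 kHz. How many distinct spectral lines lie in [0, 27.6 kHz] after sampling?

fs/2 = 27.6 kHz.
73 kHz mod fs = 17.8 kHz.
17.8 kHz ≤ fs/2 = 27.6 kHz, appears at 17.8 kHz.
243.4 kHz mod fs = 22.6 kHz.
22.6 kHz ≤ fs/2 = 27.6 kHz, appears at 22.6 kHz.
74.2 kHz mod fs = 19 kHz.
19 kHz ≤ fs/2 = 27.6 kHz, appears at 19 kHz.
62.2 kHz mod fs = 7 kHz.
7 kHz ≤ fs/2 = 27.6 kHz, appears at 7 kHz.
54 kHz > fs/2 = 27.6 kHz, folds to fs − 54 kHz = 1.2 kHz.
Distinct values: {1.2 kHz, 7 kHz, 17.8 kHz, 19 kHz, 22.6 kHz} → 5.

5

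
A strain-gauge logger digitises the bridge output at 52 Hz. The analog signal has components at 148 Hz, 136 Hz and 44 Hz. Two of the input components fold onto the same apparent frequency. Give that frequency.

fs/2 = 26 Hz.
148 Hz mod fs = 44 Hz.
44 Hz > fs/2 = 26 Hz, folds to fs − 44 Hz = 8 Hz.
136 Hz mod fs = 32 Hz.
32 Hz > fs/2 = 26 Hz, folds to fs − 32 Hz = 20 Hz.
44 Hz > fs/2 = 26 Hz, folds to fs − 44 Hz = 8 Hz.
44 Hz and 148 Hz both map to 8 Hz.

8 Hz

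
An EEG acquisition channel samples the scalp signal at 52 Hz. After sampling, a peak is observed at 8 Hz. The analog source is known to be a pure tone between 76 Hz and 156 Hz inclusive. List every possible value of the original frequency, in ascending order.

96 Hz, 112 Hz, 148 Hz

Frequencies that alias to 8 Hz are k·fs ± 8 Hz for integer k ≥ 0.
k=0: 8 Hz.
k=1: 44 Hz, 60 Hz.
k=2: 96 Hz, 112 Hz.
k=3: 148 Hz, 164 Hz.
k=4: 200 Hz, 216 Hz.
Within [76 Hz, 156 Hz]: 96 Hz, 112 Hz, 148 Hz.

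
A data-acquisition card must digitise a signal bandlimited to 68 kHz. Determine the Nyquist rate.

Nyquist rate = 2 × 68 kHz = 136 kHz.

136 kHz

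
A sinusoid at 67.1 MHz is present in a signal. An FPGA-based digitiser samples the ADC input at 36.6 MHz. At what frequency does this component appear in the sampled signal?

67.1 MHz mod fs = 30.5 MHz.
30.5 MHz > fs/2 = 18.3 MHz, folds to fs − 30.5 MHz = 6.1 MHz.

6.1 MHz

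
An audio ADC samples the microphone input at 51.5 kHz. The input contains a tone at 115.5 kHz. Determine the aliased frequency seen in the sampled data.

12.5 kHz

115.5 kHz mod fs = 12.5 kHz.
12.5 kHz ≤ fs/2 = 25.75 kHz, appears at 12.5 kHz.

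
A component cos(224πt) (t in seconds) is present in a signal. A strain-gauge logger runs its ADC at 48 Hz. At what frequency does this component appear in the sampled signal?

16 Hz

ω = 224π rad/s → f = ω/(2π) = 112 Hz.
112 Hz mod fs = 16 Hz.
16 Hz ≤ fs/2 = 24 Hz, appears at 16 Hz.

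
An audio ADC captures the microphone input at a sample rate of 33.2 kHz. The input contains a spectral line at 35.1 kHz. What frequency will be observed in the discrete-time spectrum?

35.1 kHz mod fs = 1.9 kHz.
1.9 kHz ≤ fs/2 = 16.6 kHz, appears at 1.9 kHz.

1.9 kHz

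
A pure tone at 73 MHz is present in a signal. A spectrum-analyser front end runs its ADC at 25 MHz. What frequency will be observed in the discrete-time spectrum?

73 MHz mod fs = 23 MHz.
23 MHz > fs/2 = 12.5 MHz, folds to fs − 23 MHz = 2 MHz.

2 MHz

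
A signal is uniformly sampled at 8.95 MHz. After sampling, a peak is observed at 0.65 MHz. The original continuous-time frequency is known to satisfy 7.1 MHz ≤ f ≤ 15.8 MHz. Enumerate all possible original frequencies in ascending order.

Frequencies that alias to 0.65 MHz are k·fs ± 0.65 MHz for integer k ≥ 0.
k=0: 0.65 MHz.
k=1: 8.3 MHz, 9.6 MHz.
k=2: 17.25 MHz, 18.55 MHz.
Within [7.1 MHz, 15.8 MHz]: 8.3 MHz, 9.6 MHz.

8.3 MHz, 9.6 MHz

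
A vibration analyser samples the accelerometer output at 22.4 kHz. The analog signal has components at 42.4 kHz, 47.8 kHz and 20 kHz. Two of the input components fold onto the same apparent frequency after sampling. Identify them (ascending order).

20 kHz, 42.4 kHz

fs/2 = 11.2 kHz.
42.4 kHz mod fs = 20 kHz.
20 kHz > fs/2 = 11.2 kHz, folds to fs − 20 kHz = 2.4 kHz.
47.8 kHz mod fs = 3 kHz.
3 kHz ≤ fs/2 = 11.2 kHz, appears at 3 kHz.
20 kHz > fs/2 = 11.2 kHz, folds to fs − 20 kHz = 2.4 kHz.
20 kHz and 42.4 kHz both map to 2.4 kHz.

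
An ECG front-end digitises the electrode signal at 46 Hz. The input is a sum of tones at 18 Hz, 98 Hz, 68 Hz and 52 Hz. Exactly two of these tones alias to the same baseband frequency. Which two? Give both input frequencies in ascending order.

fs/2 = 23 Hz.
18 Hz ≤ fs/2 = 23 Hz, passes unchanged.
98 Hz mod fs = 6 Hz.
6 Hz ≤ fs/2 = 23 Hz, appears at 6 Hz.
68 Hz mod fs = 22 Hz.
22 Hz ≤ fs/2 = 23 Hz, appears at 22 Hz.
52 Hz mod fs = 6 Hz.
6 Hz ≤ fs/2 = 23 Hz, appears at 6 Hz.
52 Hz and 98 Hz both map to 6 Hz.

52 Hz, 98 Hz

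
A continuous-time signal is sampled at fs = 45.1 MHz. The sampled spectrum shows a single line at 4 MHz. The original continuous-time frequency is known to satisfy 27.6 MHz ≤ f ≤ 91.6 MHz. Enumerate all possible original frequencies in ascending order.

Frequencies that alias to 4 MHz are k·fs ± 4 MHz for integer k ≥ 0.
k=0: 4 MHz.
k=1: 41.1 MHz, 49.1 MHz.
k=2: 86.2 MHz, 94.2 MHz.
k=3: 131.3 MHz, 139.3 MHz.
Within [27.6 MHz, 91.6 MHz]: 41.1 MHz, 49.1 MHz, 86.2 MHz.

41.1 MHz, 49.1 MHz, 86.2 MHz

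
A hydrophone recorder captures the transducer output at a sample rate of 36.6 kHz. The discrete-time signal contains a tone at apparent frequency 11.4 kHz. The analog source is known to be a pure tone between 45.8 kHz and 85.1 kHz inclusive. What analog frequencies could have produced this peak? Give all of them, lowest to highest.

Frequencies that alias to 11.4 kHz are k·fs ± 11.4 kHz for integer k ≥ 0.
k=0: 11.4 kHz.
k=1: 25.2 kHz, 48 kHz.
k=2: 61.8 kHz, 84.6 kHz.
k=3: 98.4 kHz, 121.2 kHz.
Within [45.8 kHz, 85.1 kHz]: 48 kHz, 61.8 kHz, 84.6 kHz.

48 kHz, 61.8 kHz, 84.6 kHz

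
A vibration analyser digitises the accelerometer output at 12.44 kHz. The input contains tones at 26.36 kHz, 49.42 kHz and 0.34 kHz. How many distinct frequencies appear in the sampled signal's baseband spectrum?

fs/2 = 6.22 kHz.
26.36 kHz mod fs = 1.48 kHz.
1.48 kHz ≤ fs/2 = 6.22 kHz, appears at 1.48 kHz.
49.42 kHz mod fs = 12.1 kHz.
12.1 kHz > fs/2 = 6.22 kHz, folds to fs − 12.1 kHz = 0.34 kHz.
0.34 kHz ≤ fs/2 = 6.22 kHz, passes unchanged.
Distinct values: {0.34 kHz, 1.48 kHz} → 2.

2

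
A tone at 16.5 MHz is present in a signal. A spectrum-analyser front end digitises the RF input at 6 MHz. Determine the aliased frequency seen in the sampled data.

1.5 MHz

16.5 MHz mod fs = 4.5 MHz.
4.5 MHz > fs/2 = 3 MHz, folds to fs − 4.5 MHz = 1.5 MHz.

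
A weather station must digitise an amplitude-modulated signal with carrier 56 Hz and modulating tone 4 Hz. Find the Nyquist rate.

120 Hz

AM sidebands sit at fc ± fm = 52 Hz and 60 Hz.
Highest-frequency component: 60 Hz.
Nyquist rate = 2 × 60 Hz = 120 Hz.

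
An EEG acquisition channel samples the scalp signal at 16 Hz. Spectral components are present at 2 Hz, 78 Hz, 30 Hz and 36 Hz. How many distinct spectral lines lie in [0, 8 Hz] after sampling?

2

fs/2 = 8 Hz.
2 Hz ≤ fs/2 = 8 Hz, passes unchanged.
78 Hz mod fs = 14 Hz.
14 Hz > fs/2 = 8 Hz, folds to fs − 14 Hz = 2 Hz.
30 Hz mod fs = 14 Hz.
14 Hz > fs/2 = 8 Hz, folds to fs − 14 Hz = 2 Hz.
36 Hz mod fs = 4 Hz.
4 Hz ≤ fs/2 = 8 Hz, appears at 4 Hz.
Distinct values: {2 Hz, 4 Hz} → 2.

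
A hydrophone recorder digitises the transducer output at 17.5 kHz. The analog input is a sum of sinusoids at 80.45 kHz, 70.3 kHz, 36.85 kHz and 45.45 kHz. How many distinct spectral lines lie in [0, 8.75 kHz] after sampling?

fs/2 = 8.75 kHz.
80.45 kHz mod fs = 10.45 kHz.
10.45 kHz > fs/2 = 8.75 kHz, folds to fs − 10.45 kHz = 7.05 kHz.
70.3 kHz mod fs = 0.3 kHz.
0.3 kHz ≤ fs/2 = 8.75 kHz, appears at 0.3 kHz.
36.85 kHz mod fs = 1.85 kHz.
1.85 kHz ≤ fs/2 = 8.75 kHz, appears at 1.85 kHz.
45.45 kHz mod fs = 10.45 kHz.
10.45 kHz > fs/2 = 8.75 kHz, folds to fs − 10.45 kHz = 7.05 kHz.
Distinct values: {0.3 kHz, 1.85 kHz, 7.05 kHz} → 3.

3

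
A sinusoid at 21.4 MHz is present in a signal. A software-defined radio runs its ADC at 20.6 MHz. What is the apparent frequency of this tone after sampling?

0.8 MHz

21.4 MHz mod fs = 0.8 MHz.
0.8 MHz ≤ fs/2 = 10.3 MHz, appears at 0.8 MHz.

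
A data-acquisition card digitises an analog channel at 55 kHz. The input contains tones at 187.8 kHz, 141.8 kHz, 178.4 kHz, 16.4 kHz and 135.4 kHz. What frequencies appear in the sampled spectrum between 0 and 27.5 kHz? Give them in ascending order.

13.4 kHz, 16.4 kHz, 22.8 kHz, 23.2 kHz, 25.4 kHz

fs/2 = 27.5 kHz.
187.8 kHz mod fs = 22.8 kHz.
22.8 kHz ≤ fs/2 = 27.5 kHz, appears at 22.8 kHz.
141.8 kHz mod fs = 31.8 kHz.
31.8 kHz > fs/2 = 27.5 kHz, folds to fs − 31.8 kHz = 23.2 kHz.
178.4 kHz mod fs = 13.4 kHz.
13.4 kHz ≤ fs/2 = 27.5 kHz, appears at 13.4 kHz.
16.4 kHz ≤ fs/2 = 27.5 kHz, passes unchanged.
135.4 kHz mod fs = 25.4 kHz.
25.4 kHz ≤ fs/2 = 27.5 kHz, appears at 25.4 kHz.
Distinct values: {13.4 kHz, 16.4 kHz, 22.8 kHz, 23.2 kHz, 25.4 kHz}.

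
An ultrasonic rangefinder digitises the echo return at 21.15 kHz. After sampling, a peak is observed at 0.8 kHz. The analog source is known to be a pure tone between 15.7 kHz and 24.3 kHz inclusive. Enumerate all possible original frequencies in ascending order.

20.35 kHz, 21.95 kHz

Frequencies that alias to 0.8 kHz are k·fs ± 0.8 kHz for integer k ≥ 0.
k=0: 0.8 kHz.
k=1: 20.35 kHz, 21.95 kHz.
k=2: 41.5 kHz, 43.1 kHz.
Within [15.7 kHz, 24.3 kHz]: 20.35 kHz, 21.95 kHz.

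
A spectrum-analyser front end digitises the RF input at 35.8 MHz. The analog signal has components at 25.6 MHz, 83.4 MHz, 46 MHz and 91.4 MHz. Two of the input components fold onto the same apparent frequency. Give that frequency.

10.2 MHz

fs/2 = 17.9 MHz.
25.6 MHz > fs/2 = 17.9 MHz, folds to fs − 25.6 MHz = 10.2 MHz.
83.4 MHz mod fs = 11.8 MHz.
11.8 MHz ≤ fs/2 = 17.9 MHz, appears at 11.8 MHz.
46 MHz mod fs = 10.2 MHz.
10.2 MHz ≤ fs/2 = 17.9 MHz, appears at 10.2 MHz.
91.4 MHz mod fs = 19.8 MHz.
19.8 MHz > fs/2 = 17.9 MHz, folds to fs − 19.8 MHz = 16 MHz.
25.6 MHz and 46 MHz both map to 10.2 MHz.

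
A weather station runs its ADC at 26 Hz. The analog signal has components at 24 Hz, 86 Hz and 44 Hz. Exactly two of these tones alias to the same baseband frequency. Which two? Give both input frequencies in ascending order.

fs/2 = 13 Hz.
24 Hz > fs/2 = 13 Hz, folds to fs − 24 Hz = 2 Hz.
86 Hz mod fs = 8 Hz.
8 Hz ≤ fs/2 = 13 Hz, appears at 8 Hz.
44 Hz mod fs = 18 Hz.
18 Hz > fs/2 = 13 Hz, folds to fs − 18 Hz = 8 Hz.
44 Hz and 86 Hz both map to 8 Hz.

44 Hz, 86 Hz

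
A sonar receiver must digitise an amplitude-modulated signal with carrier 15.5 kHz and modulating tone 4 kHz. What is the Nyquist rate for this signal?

39 kHz

AM sidebands sit at fc ± fm = 11.5 kHz and 19.5 kHz.
Highest-frequency component: 19.5 kHz.
Nyquist rate = 2 × 19.5 kHz = 39 kHz.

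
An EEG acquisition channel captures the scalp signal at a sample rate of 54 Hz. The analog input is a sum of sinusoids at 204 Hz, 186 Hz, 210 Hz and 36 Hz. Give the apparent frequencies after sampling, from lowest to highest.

fs/2 = 27 Hz.
204 Hz mod fs = 42 Hz.
42 Hz > fs/2 = 27 Hz, folds to fs − 42 Hz = 12 Hz.
186 Hz mod fs = 24 Hz.
24 Hz ≤ fs/2 = 27 Hz, appears at 24 Hz.
210 Hz mod fs = 48 Hz.
48 Hz > fs/2 = 27 Hz, folds to fs − 48 Hz = 6 Hz.
36 Hz > fs/2 = 27 Hz, folds to fs − 36 Hz = 18 Hz.
Distinct values: {6 Hz, 12 Hz, 18 Hz, 24 Hz}.

6 Hz, 12 Hz, 18 Hz, 24 Hz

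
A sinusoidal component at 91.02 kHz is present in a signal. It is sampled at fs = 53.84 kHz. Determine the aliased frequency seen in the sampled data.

91.02 kHz mod fs = 37.18 kHz.
37.18 kHz > fs/2 = 26.92 kHz, folds to fs − 37.18 kHz = 16.66 kHz.

16.66 kHz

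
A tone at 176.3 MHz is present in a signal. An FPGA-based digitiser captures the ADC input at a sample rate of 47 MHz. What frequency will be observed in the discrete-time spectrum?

176.3 MHz mod fs = 35.3 MHz.
35.3 MHz > fs/2 = 23.5 MHz, folds to fs − 35.3 MHz = 11.7 MHz.

11.7 MHz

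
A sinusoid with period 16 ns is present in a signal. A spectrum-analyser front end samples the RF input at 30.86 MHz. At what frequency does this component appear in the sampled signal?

0.78 MHz

T = 16 ns → f = 1/T = 62.5 MHz.
62.5 MHz mod fs = 0.78 MHz.
0.78 MHz ≤ fs/2 = 15.43 MHz, appears at 0.78 MHz.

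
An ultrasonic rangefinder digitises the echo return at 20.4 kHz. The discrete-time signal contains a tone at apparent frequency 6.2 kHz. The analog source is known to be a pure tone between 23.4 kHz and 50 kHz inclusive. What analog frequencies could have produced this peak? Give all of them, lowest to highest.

Frequencies that alias to 6.2 kHz are k·fs ± 6.2 kHz for integer k ≥ 0.
k=0: 6.2 kHz.
k=1: 14.2 kHz, 26.6 kHz.
k=2: 34.6 kHz, 47 kHz.
k=3: 55 kHz, 67.4 kHz.
Within [23.4 kHz, 50 kHz]: 26.6 kHz, 34.6 kHz, 47 kHz.

26.6 kHz, 34.6 kHz, 47 kHz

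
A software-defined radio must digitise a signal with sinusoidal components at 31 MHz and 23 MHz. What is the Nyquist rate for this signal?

Highest-frequency component: 31 MHz.
Nyquist rate = 2 × 31 MHz = 62 MHz.

62 MHz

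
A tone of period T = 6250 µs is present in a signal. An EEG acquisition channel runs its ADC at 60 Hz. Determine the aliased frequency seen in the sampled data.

20 Hz

T = 6250 µs → f = 1/T = 160 Hz.
160 Hz mod fs = 40 Hz.
40 Hz > fs/2 = 30 Hz, folds to fs − 40 Hz = 20 Hz.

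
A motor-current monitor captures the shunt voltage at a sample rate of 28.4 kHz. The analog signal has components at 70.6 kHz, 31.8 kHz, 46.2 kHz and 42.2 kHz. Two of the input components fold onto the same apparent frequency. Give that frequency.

13.8 kHz

fs/2 = 14.2 kHz.
70.6 kHz mod fs = 13.8 kHz.
13.8 kHz ≤ fs/2 = 14.2 kHz, appears at 13.8 kHz.
31.8 kHz mod fs = 3.4 kHz.
3.4 kHz ≤ fs/2 = 14.2 kHz, appears at 3.4 kHz.
46.2 kHz mod fs = 17.8 kHz.
17.8 kHz > fs/2 = 14.2 kHz, folds to fs − 17.8 kHz = 10.6 kHz.
42.2 kHz mod fs = 13.8 kHz.
13.8 kHz ≤ fs/2 = 14.2 kHz, appears at 13.8 kHz.
42.2 kHz and 70.6 kHz both map to 13.8 kHz.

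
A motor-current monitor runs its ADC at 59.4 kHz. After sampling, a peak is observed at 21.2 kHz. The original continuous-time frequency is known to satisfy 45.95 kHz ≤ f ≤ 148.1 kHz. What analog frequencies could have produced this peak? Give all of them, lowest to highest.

Frequencies that alias to 21.2 kHz are k·fs ± 21.2 kHz for integer k ≥ 0.
k=0: 21.2 kHz.
k=1: 38.2 kHz, 80.6 kHz.
k=2: 97.6 kHz, 140 kHz.
k=3: 157 kHz, 199.4 kHz.
Within [45.95 kHz, 148.1 kHz]: 80.6 kHz, 97.6 kHz, 140 kHz.

80.6 kHz, 97.6 kHz, 140 kHz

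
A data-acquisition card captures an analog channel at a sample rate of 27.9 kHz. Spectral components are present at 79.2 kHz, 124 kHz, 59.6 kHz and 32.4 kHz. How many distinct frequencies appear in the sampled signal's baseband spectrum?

fs/2 = 13.95 kHz.
79.2 kHz mod fs = 23.4 kHz.
23.4 kHz > fs/2 = 13.95 kHz, folds to fs − 23.4 kHz = 4.5 kHz.
124 kHz mod fs = 12.4 kHz.
12.4 kHz ≤ fs/2 = 13.95 kHz, appears at 12.4 kHz.
59.6 kHz mod fs = 3.8 kHz.
3.8 kHz ≤ fs/2 = 13.95 kHz, appears at 3.8 kHz.
32.4 kHz mod fs = 4.5 kHz.
4.5 kHz ≤ fs/2 = 13.95 kHz, appears at 4.5 kHz.
Distinct values: {3.8 kHz, 4.5 kHz, 12.4 kHz} → 3.

3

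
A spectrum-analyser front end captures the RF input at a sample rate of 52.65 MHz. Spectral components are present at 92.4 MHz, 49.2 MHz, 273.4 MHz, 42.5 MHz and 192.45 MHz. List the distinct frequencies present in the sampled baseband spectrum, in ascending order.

3.45 MHz, 10.15 MHz, 12.9 MHz, 18.15 MHz

fs/2 = 26.325 MHz.
92.4 MHz mod fs = 39.75 MHz.
39.75 MHz > fs/2 = 26.325 MHz, folds to fs − 39.75 MHz = 12.9 MHz.
49.2 MHz > fs/2 = 26.325 MHz, folds to fs − 49.2 MHz = 3.45 MHz.
273.4 MHz mod fs = 10.15 MHz.
10.15 MHz ≤ fs/2 = 26.325 MHz, appears at 10.15 MHz.
42.5 MHz > fs/2 = 26.325 MHz, folds to fs − 42.5 MHz = 10.15 MHz.
192.45 MHz mod fs = 34.5 MHz.
34.5 MHz > fs/2 = 26.325 MHz, folds to fs − 34.5 MHz = 18.15 MHz.
Distinct values: {3.45 MHz, 10.15 MHz, 12.9 MHz, 18.15 MHz}.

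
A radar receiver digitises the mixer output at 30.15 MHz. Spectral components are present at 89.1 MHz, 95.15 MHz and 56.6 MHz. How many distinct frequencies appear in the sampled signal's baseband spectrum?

3

fs/2 = 15.075 MHz.
89.1 MHz mod fs = 28.8 MHz.
28.8 MHz > fs/2 = 15.075 MHz, folds to fs − 28.8 MHz = 1.35 MHz.
95.15 MHz mod fs = 4.7 MHz.
4.7 MHz ≤ fs/2 = 15.075 MHz, appears at 4.7 MHz.
56.6 MHz mod fs = 26.45 MHz.
26.45 MHz > fs/2 = 15.075 MHz, folds to fs − 26.45 MHz = 3.7 MHz.
Distinct values: {1.35 MHz, 3.7 MHz, 4.7 MHz} → 3.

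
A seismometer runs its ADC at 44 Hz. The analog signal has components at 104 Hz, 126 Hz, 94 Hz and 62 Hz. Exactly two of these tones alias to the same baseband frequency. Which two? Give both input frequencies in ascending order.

fs/2 = 22 Hz.
104 Hz mod fs = 16 Hz.
16 Hz ≤ fs/2 = 22 Hz, appears at 16 Hz.
126 Hz mod fs = 38 Hz.
38 Hz > fs/2 = 22 Hz, folds to fs − 38 Hz = 6 Hz.
94 Hz mod fs = 6 Hz.
6 Hz ≤ fs/2 = 22 Hz, appears at 6 Hz.
62 Hz mod fs = 18 Hz.
18 Hz ≤ fs/2 = 22 Hz, appears at 18 Hz.
94 Hz and 126 Hz both map to 6 Hz.

94 Hz, 126 Hz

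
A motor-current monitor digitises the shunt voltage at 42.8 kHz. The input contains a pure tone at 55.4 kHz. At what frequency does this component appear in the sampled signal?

55.4 kHz mod fs = 12.6 kHz.
12.6 kHz ≤ fs/2 = 21.4 kHz, appears at 12.6 kHz.

12.6 kHz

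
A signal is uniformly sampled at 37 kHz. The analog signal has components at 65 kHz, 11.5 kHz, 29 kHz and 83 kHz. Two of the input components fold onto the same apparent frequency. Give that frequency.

fs/2 = 18.5 kHz.
65 kHz mod fs = 28 kHz.
28 kHz > fs/2 = 18.5 kHz, folds to fs − 28 kHz = 9 kHz.
11.5 kHz ≤ fs/2 = 18.5 kHz, passes unchanged.
29 kHz > fs/2 = 18.5 kHz, folds to fs − 29 kHz = 8 kHz.
83 kHz mod fs = 9 kHz.
9 kHz ≤ fs/2 = 18.5 kHz, appears at 9 kHz.
65 kHz and 83 kHz both map to 9 kHz.

9 kHz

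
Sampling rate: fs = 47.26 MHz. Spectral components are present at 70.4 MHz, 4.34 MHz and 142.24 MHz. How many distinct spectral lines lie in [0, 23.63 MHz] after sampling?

fs/2 = 23.63 MHz.
70.4 MHz mod fs = 23.14 MHz.
23.14 MHz ≤ fs/2 = 23.63 MHz, appears at 23.14 MHz.
4.34 MHz ≤ fs/2 = 23.63 MHz, passes unchanged.
142.24 MHz mod fs = 0.46 MHz.
0.46 MHz ≤ fs/2 = 23.63 MHz, appears at 0.46 MHz.
Distinct values: {0.46 MHz, 4.34 MHz, 23.14 MHz} → 3.

3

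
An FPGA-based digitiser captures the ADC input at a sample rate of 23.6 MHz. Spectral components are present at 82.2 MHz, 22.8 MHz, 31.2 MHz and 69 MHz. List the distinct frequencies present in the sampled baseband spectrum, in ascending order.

0.8 MHz, 1.8 MHz, 7.6 MHz, 11.4 MHz

fs/2 = 11.8 MHz.
82.2 MHz mod fs = 11.4 MHz.
11.4 MHz ≤ fs/2 = 11.8 MHz, appears at 11.4 MHz.
22.8 MHz > fs/2 = 11.8 MHz, folds to fs − 22.8 MHz = 0.8 MHz.
31.2 MHz mod fs = 7.6 MHz.
7.6 MHz ≤ fs/2 = 11.8 MHz, appears at 7.6 MHz.
69 MHz mod fs = 21.8 MHz.
21.8 MHz > fs/2 = 11.8 MHz, folds to fs − 21.8 MHz = 1.8 MHz.
Distinct values: {0.8 MHz, 1.8 MHz, 7.6 MHz, 11.4 MHz}.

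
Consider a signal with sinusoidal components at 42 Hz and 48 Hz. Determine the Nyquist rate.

Highest-frequency component: 48 Hz.
Nyquist rate = 2 × 48 Hz = 96 Hz.

96 Hz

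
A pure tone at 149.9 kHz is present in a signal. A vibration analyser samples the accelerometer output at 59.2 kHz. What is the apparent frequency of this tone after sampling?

27.7 kHz

149.9 kHz mod fs = 31.5 kHz.
31.5 kHz > fs/2 = 29.6 kHz, folds to fs − 31.5 kHz = 27.7 kHz.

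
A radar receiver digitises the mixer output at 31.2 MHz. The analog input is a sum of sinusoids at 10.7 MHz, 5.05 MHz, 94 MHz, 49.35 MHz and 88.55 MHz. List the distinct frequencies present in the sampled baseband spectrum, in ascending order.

0.4 MHz, 5.05 MHz, 10.7 MHz, 13.05 MHz

fs/2 = 15.6 MHz.
10.7 MHz ≤ fs/2 = 15.6 MHz, passes unchanged.
5.05 MHz ≤ fs/2 = 15.6 MHz, passes unchanged.
94 MHz mod fs = 0.4 MHz.
0.4 MHz ≤ fs/2 = 15.6 MHz, appears at 0.4 MHz.
49.35 MHz mod fs = 18.15 MHz.
18.15 MHz > fs/2 = 15.6 MHz, folds to fs − 18.15 MHz = 13.05 MHz.
88.55 MHz mod fs = 26.15 MHz.
26.15 MHz > fs/2 = 15.6 MHz, folds to fs − 26.15 MHz = 5.05 MHz.
Distinct values: {0.4 MHz, 5.05 MHz, 10.7 MHz, 13.05 MHz}.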